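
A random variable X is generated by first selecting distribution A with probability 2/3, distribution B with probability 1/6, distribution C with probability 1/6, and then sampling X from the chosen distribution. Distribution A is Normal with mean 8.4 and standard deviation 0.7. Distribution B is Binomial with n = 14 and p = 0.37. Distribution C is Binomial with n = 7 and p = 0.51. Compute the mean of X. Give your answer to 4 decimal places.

Component means — A: 8.4; B: 5.18; C: 3.57.
E[X] = 0.666667·8.4 + 0.166667·5.18 + 0.166667·3.57 = 7.05833.

7.0583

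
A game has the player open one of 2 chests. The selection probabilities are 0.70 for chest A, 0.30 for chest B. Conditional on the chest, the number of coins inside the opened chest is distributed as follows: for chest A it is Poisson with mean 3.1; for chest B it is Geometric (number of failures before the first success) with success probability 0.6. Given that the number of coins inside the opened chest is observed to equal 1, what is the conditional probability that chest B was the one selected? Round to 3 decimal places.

Likelihoods P(X=1 | ·): A: 0.139653; B: 0.24.
Posterior ∝ prior × likelihood. Numerator for B: 0.3·0.24 = 0.072.
Normalizing constant: 0.7·0.139653 + 0.3·0.24 = 0.169757.
P(B | observation) = 0.072 / 0.169757 = 0.424136.

0.424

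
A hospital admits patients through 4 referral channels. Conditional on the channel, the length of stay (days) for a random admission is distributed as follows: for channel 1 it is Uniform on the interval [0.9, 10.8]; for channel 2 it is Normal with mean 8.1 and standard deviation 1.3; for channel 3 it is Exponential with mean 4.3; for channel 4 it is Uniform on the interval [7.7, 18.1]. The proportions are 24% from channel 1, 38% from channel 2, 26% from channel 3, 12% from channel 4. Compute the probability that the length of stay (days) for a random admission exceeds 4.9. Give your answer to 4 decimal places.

Conditional on each channel, P(X > 4.9): 1: 0.59596; 2: 0.993083; 3: 0.319968; 4: 1.
By total probability, P(X > 4.9) = 0.24·0.59596 + 0.38·0.993083 + 0.26·0.319968 + 0.12·1 = 0.723593.

0.7236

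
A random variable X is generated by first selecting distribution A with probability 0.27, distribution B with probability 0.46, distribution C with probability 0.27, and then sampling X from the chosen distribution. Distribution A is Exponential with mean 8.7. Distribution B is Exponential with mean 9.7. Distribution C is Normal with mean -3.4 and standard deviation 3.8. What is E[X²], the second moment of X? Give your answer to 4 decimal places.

For each component E[X²] = Var + (mean)², giving A: 151.38; B: 188.18; C: 26.
Overall E[X²] = 0.27·151.38 + 0.46·188.18 + 0.27·26 = 134.455.

134.4554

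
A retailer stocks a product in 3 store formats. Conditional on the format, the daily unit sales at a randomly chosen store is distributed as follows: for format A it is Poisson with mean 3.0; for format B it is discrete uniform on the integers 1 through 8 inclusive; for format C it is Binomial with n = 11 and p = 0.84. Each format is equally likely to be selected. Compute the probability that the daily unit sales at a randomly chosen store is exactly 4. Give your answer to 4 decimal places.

0.0978

Conditional on each format, P(X = 4): A: 0.168031; B: 0.125; C: 0.000441033.
By total probability, P(X = 4) = 0.333333·0.168031 + 0.333333·0.125 + 0.333333·0.000441033 = 0.0978241.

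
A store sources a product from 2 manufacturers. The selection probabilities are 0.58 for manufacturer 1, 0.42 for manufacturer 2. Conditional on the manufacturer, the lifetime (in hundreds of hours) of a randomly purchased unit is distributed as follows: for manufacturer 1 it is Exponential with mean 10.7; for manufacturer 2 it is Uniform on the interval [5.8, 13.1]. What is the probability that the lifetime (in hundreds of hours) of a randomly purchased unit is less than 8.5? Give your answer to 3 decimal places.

0.473

Conditional on each manufacturer, P(X < 8.5): 1: 0.548144; 2: 0.369863.
By total probability, P(X < 8.5) = 0.58·0.548144 + 0.42·0.369863 = 0.473266.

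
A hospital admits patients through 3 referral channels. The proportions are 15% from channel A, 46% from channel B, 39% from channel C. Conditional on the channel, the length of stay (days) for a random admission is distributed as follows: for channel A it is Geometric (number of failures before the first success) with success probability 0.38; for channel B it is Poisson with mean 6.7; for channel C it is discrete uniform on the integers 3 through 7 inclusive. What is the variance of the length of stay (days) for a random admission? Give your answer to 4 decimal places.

Per component, A: μ=1.63158, E[X²]=6.95568; B: μ=6.7, E[X²]=51.59; C: μ=5, E[X²]=27.
E[X] = 0.15·1.63158 + 0.46·6.7 + 0.39·5 = 5.27674.
E[X²] = 0.15·6.95568 + 0.46·51.59 + 0.39·27 = 35.3048.
Var(X) = E[X²] − (E[X])² = 35.3048 − 27.844 = 7.4608.

7.4608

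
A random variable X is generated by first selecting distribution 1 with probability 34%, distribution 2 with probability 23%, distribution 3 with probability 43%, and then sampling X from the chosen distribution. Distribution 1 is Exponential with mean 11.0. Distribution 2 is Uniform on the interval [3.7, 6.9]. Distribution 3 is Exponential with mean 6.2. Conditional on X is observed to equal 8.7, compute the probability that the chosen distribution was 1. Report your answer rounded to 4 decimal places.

Likelihoods f(8.7 | ·): 1: 0.0412211; 2: 0; 3: 0.0396456.
Posterior ∝ prior × likelihood. Numerator for 1: 0.34·0.0412211 = 0.0140152.
Normalizing constant: 0.34·0.0412211 + 0.23·0 + 0.43·0.0396456 = 0.0310628.
P(1 | observation) = 0.0140152 / 0.0310628 = 0.451189.

0.4512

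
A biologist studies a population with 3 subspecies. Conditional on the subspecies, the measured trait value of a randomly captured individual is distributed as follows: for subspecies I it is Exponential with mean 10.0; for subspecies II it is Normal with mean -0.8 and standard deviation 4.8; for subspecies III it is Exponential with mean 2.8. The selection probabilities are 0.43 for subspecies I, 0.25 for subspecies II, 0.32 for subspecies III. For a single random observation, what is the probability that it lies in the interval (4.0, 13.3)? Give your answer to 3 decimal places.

Conditional on each subspecies, P(4.0 < X < 13.3): I: 0.405843; II: 0.157001; III: 0.230999.
By total probability, P(4.0 < X < 13.3) = 0.43·0.405843 + 0.25·0.157001 + 0.32·0.230999 = 0.287682.

0.288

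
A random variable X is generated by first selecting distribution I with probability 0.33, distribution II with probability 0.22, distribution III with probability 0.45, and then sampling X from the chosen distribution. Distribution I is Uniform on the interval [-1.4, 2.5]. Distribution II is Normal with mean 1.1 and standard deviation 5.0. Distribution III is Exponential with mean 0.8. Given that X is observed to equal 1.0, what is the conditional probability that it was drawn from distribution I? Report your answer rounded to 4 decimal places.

Likelihoods f(1.0 | ·): I: 0.25641; II: 0.0797725; III: 0.358131.
Posterior ∝ prior × likelihood. Numerator for I: 0.33·0.25641 = 0.0846154.
Normalizing constant: 0.33·0.25641 + 0.22·0.0797725 + 0.45·0.358131 = 0.263324.
P(I | observation) = 0.0846154 / 0.263324 = 0.321335.

0.3213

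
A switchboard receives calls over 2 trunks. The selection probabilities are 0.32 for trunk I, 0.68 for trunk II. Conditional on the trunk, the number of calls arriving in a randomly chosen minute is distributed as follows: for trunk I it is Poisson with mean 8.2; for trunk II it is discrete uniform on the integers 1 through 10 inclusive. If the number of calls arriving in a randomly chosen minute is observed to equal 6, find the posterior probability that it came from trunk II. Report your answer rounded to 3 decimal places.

Likelihoods P(X=6 | ·): I: 0.115967; II: 0.1.
Posterior ∝ prior × likelihood. Numerator for II: 0.68·0.1 = 0.068.
Normalizing constant: 0.32·0.115967 + 0.68·0.1 = 0.10511.
P(II | observation) = 0.068 / 0.10511 = 0.646944.

0.647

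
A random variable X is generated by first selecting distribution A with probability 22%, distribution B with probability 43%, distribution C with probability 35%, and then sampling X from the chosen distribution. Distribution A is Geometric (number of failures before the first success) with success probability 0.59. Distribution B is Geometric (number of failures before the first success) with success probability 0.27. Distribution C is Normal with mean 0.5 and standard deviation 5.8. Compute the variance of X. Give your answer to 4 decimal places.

17.4546

Per component, A: μ=0.694915, E[X²]=1.66073; B: μ=2.7037, E[X²]=17.3237; C: μ=0.5, E[X²]=33.89.
E[X] = 0.22·0.694915 + 0.43·2.7037 + 0.35·0.5 = 1.49047.
E[X²] = 0.22·1.66073 + 0.43·17.3237 + 0.35·33.89 = 19.6761.
Var(X) = E[X²] − (E[X])² = 19.6761 − 2.22151 = 17.4546.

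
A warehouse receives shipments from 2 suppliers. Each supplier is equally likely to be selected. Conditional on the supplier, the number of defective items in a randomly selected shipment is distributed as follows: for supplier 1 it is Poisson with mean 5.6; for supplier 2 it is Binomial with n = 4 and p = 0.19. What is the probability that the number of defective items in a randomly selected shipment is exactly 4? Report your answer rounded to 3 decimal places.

Conditional on each supplier, P(X = 4): 1: 0.151528; 2: 0.00130321.
By total probability, P(X = 4) = 0.5·0.151528 + 0.5·0.00130321 = 0.0764154.

0.076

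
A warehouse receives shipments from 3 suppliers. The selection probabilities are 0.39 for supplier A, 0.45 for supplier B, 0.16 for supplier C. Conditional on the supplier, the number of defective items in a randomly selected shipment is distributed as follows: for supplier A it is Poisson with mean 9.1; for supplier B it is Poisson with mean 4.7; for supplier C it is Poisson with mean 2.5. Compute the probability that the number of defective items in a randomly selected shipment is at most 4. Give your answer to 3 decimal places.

0.385

Conditional on each supplier, P(X ≤ 4): A: 0.0516822; B: 0.494609; C: 0.891178.
By total probability, P(X ≤ 4) = 0.39·0.0516822 + 0.45·0.494609 + 0.16·0.891178 = 0.385318.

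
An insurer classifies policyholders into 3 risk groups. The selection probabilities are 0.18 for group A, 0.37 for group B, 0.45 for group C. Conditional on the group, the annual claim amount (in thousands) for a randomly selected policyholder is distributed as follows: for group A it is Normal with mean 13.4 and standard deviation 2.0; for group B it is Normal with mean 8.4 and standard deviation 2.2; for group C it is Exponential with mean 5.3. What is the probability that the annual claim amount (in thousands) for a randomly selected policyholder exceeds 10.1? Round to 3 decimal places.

Conditional on each group, P(X > 10.1): A: 0.950529; B: 0.219842; C: 0.148724.
By total probability, P(X > 10.1) = 0.18·0.950529 + 0.37·0.219842 + 0.45·0.148724 = 0.319363.

0.319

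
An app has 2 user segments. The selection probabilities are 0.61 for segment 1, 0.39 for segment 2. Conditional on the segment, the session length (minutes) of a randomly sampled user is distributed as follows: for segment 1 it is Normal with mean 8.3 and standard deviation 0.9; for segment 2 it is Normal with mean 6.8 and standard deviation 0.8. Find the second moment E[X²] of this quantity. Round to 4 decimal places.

For each component E[X²] = Var + (mean)², giving 1: 69.7; 2: 46.88.
Overall E[X²] = 0.61·69.7 + 0.39·46.88 = 60.8002.

60.8002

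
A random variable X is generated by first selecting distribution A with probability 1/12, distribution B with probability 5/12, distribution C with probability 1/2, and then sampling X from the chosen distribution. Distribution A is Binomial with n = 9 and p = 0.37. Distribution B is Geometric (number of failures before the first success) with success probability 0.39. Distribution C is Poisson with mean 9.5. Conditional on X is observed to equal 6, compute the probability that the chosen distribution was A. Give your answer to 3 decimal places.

0.088

Likelihoods P(X=6 | ·): A: 0.0538904; B: 0.0200929; C: 0.0764208.
Posterior ∝ prior × likelihood. Numerator for A: 0.0833333·0.0538904 = 0.00449087.
Normalizing constant: 0.0833333·0.0538904 + 0.416667·0.0200929 + 0.5·0.0764208 = 0.0510733.
P(A | observation) = 0.00449087 / 0.0510733 = 0.0879298.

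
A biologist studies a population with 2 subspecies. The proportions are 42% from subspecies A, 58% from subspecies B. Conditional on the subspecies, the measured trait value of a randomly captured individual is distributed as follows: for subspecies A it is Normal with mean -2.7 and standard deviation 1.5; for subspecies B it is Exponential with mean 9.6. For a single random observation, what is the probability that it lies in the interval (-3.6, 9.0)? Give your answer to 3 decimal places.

Conditional on each subspecies, P(-3.6 < X < 9.0): A: 0.725747; B: 0.608394.
By total probability, P(-3.6 < X < 9.0) = 0.42·0.725747 + 0.58·0.608394 = 0.657682.

0.658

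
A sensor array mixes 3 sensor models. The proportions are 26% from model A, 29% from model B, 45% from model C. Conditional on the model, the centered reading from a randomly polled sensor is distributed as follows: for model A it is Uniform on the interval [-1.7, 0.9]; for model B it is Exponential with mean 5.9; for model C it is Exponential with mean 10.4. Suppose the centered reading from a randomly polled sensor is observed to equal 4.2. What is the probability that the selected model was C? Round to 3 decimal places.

Likelihoods f(4.2 | ·): A: 0; B: 0.0831743; C: 0.0642064.
Posterior ∝ prior × likelihood. Numerator for C: 0.45·0.0642064 = 0.0288929.
Normalizing constant: 0.26·0 + 0.29·0.0831743 + 0.45·0.0642064 = 0.0530134.
P(C | observation) = 0.0288929 / 0.0530134 = 0.545011.

0.545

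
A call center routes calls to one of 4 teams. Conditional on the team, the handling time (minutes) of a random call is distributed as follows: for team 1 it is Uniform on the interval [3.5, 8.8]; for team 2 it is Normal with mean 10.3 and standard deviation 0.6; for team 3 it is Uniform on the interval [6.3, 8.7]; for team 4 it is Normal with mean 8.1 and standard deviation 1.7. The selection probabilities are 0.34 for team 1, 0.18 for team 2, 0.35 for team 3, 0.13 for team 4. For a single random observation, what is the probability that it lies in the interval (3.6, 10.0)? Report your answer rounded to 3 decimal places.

Conditional on each team, P(3.6 < X < 10.0): 1: 0.981132; 2: 0.308538; 3: 1; 4: 0.864081.
By total probability, P(3.6 < X < 10.0) = 0.34·0.981132 + 0.18·0.308538 + 0.35·1 + 0.13·0.864081 = 0.851452.

0.851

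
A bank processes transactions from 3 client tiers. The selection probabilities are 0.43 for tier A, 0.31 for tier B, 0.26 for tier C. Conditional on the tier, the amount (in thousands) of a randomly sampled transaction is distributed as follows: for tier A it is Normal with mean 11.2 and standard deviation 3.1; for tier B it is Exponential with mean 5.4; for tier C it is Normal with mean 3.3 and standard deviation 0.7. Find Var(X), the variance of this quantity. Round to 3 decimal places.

25.116

Per component, A: μ=11.2, E[X²]=135.05; B: μ=5.4, E[X²]=58.32; C: μ=3.3, E[X²]=11.38.
E[X] = 0.43·11.2 + 0.31·5.4 + 0.26·3.3 = 7.348.
E[X²] = 0.43·135.05 + 0.31·58.32 + 0.26·11.38 = 79.1095.
Var(X) = E[X²] − (E[X])² = 79.1095 − 53.9931 = 25.1164.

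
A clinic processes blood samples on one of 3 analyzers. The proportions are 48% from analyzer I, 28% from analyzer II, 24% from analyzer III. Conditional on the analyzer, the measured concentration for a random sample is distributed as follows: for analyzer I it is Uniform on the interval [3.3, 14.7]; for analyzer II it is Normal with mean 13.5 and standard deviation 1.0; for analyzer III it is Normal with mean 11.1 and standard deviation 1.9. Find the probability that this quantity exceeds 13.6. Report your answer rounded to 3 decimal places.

0.198

Conditional on each analyzer, P(X > 13.6): I: 0.0964912; II: 0.460172; III: 0.0941224.
By total probability, P(X > 13.6) = 0.48·0.0964912 + 0.28·0.460172 + 0.24·0.0941224 = 0.197753.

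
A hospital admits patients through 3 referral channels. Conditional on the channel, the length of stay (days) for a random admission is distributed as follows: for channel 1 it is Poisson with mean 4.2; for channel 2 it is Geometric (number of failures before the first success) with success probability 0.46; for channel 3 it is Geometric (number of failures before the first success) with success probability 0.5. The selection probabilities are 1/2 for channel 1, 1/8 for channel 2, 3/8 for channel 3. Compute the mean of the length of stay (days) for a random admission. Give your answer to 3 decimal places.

Component means — 1: 4.2; 2: 1.17391; 3: 1.
E[X] = 0.5·4.2 + 0.125·1.17391 + 0.375·1 = 2.62174.

2.622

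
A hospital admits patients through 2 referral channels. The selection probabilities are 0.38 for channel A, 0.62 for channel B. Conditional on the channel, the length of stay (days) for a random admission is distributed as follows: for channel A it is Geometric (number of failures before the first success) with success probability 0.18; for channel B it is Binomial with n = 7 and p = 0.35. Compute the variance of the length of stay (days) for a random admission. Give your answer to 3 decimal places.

Per component, A: μ=4.55556, E[X²]=46.0617; B: μ=2.45, E[X²]=7.595.
E[X] = 0.38·4.55556 + 0.62·2.45 = 3.25011.
E[X²] = 0.38·46.0617 + 0.62·7.595 = 22.2124.
Var(X) = E[X²] − (E[X])² = 22.2124 − 10.5632 = 11.6491.

11.649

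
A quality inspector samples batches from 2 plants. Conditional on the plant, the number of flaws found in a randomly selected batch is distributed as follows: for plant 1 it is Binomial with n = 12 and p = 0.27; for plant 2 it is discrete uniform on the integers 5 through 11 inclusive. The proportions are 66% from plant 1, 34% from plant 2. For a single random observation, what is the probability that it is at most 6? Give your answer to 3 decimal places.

0.743

Conditional on each plant, P(X ≤ 6): 1: 0.978125; 2: 0.285714.
By total probability, P(X ≤ 6) = 0.66·0.978125 + 0.34·0.285714 = 0.742706.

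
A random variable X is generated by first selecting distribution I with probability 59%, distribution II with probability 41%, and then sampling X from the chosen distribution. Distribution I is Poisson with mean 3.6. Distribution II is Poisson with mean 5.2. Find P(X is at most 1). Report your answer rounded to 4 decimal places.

Conditional on each component, P(X ≤ 1): I: 0.125689; II: 0.0342027.
By total probability, P(X ≤ 1) = 0.59·0.125689 + 0.41·0.0342027 = 0.0881797.

0.0882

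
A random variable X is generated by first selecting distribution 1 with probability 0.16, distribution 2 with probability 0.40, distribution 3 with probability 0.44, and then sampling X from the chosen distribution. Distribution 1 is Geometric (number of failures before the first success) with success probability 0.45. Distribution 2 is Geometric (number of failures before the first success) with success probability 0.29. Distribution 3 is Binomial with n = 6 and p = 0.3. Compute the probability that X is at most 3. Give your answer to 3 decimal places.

0.853

Conditional on each component, P(X ≤ 3): 1: 0.908494; 2: 0.745883; 3: 0.92953.
By total probability, P(X ≤ 3) = 0.16·0.908494 + 0.4·0.745883 + 0.44·0.92953 = 0.852705.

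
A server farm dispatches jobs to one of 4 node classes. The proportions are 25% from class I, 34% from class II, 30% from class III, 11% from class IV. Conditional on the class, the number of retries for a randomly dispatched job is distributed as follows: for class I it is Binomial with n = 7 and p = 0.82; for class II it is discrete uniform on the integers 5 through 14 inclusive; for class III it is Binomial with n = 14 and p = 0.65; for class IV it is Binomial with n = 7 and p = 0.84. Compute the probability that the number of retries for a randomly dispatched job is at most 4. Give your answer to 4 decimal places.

0.0402

Conditional on each class, P(X ≤ 4): I: 0.115415; II: 0; III: 0.00603534; IV: 0.0866251.
By total probability, P(X ≤ 4) = 0.25·0.115415 + 0.34·0 + 0.3·0.00603534 + 0.11·0.0866251 = 0.040193.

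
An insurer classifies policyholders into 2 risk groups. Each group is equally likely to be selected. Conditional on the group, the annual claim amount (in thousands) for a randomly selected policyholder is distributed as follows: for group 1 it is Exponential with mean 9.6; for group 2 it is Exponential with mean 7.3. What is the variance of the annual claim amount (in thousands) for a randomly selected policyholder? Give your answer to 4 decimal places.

74.0475

Per component, 1: μ=9.6, E[X²]=184.32; 2: μ=7.3, E[X²]=106.58.
E[X] = 0.5·9.6 + 0.5·7.3 = 8.45.
E[X²] = 0.5·184.32 + 0.5·106.58 = 145.45.
Var(X) = E[X²] − (E[X])² = 145.45 − 71.4025 = 74.0475.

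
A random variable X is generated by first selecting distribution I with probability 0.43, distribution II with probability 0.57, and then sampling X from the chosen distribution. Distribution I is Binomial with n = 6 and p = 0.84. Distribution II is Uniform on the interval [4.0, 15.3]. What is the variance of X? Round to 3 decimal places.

Per component, I: μ=5.04, E[X²]=26.208; II: μ=9.65, E[X²]=103.763.
E[X] = 0.43·5.04 + 0.57·9.65 = 7.6677.
E[X²] = 0.43·26.208 + 0.57·103.763 = 70.4145.
Var(X) = E[X²] − (E[X])² = 70.4145 − 58.7936 = 11.6209.

11.621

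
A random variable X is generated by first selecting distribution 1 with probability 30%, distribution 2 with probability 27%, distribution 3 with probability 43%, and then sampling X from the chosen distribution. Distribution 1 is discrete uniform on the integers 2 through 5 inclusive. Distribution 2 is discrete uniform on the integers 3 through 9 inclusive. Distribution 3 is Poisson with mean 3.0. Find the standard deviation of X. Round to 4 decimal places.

2.0805

Per component, 1: μ=3.5, E[X²]=13.5; 2: μ=6, E[X²]=40; 3: μ=3, E[X²]=12.
E[X] = 0.3·3.5 + 0.27·6 + 0.43·3 = 3.96.
E[X²] = 0.3·13.5 + 0.27·40 + 0.43·12 = 20.01.
Var(X) = E[X²] − (E[X])² = 20.01 − 15.6816 = 4.3284.
SD(X) = √4.3284 = 2.08048.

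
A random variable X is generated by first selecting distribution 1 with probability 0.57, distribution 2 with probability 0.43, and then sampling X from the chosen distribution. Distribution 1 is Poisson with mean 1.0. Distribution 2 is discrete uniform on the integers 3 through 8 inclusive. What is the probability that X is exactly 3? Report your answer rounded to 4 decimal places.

Conditional on each component, P(X = 3): 1: 0.0613132; 2: 0.166667.
By total probability, P(X = 3) = 0.57·0.0613132 + 0.43·0.166667 = 0.106615.

0.1066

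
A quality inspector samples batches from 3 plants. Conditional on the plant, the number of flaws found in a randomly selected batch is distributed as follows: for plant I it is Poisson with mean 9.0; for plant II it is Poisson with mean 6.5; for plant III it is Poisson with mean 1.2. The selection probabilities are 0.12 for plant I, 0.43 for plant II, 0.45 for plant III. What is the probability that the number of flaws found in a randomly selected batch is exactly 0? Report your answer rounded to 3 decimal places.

0.136

Conditional on each plant, P(X = 0): I: 0.00012341; II: 0.00150344; III: 0.301194.
By total probability, P(X = 0) = 0.12·0.00012341 + 0.43·0.00150344 + 0.45·0.301194 = 0.136199.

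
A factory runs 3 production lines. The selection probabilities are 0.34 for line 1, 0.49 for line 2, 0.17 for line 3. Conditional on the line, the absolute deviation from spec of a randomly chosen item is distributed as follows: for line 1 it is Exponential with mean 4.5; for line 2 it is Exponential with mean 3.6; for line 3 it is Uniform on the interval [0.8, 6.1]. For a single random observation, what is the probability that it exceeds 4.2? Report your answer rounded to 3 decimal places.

0.347

Conditional on each line, P(X > 4.2): 1: 0.393241; 2: 0.311403; 3: 0.358491.
By total probability, P(X > 4.2) = 0.34·0.393241 + 0.49·0.311403 + 0.17·0.358491 = 0.347233.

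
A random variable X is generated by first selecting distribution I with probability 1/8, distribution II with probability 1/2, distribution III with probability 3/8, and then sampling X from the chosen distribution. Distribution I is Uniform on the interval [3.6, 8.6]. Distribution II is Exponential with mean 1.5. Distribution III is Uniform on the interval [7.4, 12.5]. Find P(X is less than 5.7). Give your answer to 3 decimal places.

Conditional on each component, P(X < 5.7): I: 0.42; II: 0.977629; III: 0.
By total probability, P(X < 5.7) = 0.125·0.42 + 0.5·0.977629 + 0.375·0 = 0.541315.

0.541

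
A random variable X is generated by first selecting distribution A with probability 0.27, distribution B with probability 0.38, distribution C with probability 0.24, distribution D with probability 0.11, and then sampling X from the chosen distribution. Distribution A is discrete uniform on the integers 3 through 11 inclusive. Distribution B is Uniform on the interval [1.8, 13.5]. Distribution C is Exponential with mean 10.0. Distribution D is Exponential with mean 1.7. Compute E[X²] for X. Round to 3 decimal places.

For each component E[X²] = Var + (mean)², giving A: 55.6667; B: 69.93; C: 200; D: 5.78.
Overall E[X²] = 0.27·55.6667 + 0.38·69.93 + 0.24·200 + 0.11·5.78 = 90.2392.

90.239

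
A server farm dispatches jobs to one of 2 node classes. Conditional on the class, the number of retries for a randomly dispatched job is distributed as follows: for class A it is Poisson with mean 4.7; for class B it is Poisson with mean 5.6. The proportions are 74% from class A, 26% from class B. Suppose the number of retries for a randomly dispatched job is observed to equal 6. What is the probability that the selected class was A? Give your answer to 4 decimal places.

0.7099

Likelihoods P(X=6 | ·): A: 0.136167; B: 0.158397.
Posterior ∝ prior × likelihood. Numerator for A: 0.74·0.136167 = 0.100763.
Normalizing constant: 0.74·0.136167 + 0.26·0.158397 = 0.141946.
P(A | observation) = 0.100763 / 0.141946 = 0.709868.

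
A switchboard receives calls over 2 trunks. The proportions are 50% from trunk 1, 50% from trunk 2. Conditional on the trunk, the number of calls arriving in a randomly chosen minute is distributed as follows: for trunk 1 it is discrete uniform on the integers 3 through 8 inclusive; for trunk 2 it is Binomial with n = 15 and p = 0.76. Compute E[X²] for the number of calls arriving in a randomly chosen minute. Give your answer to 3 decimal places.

82.931

For each component E[X²] = Var + (mean)², giving 1: 33.1667; 2: 132.696.
Overall E[X²] = 0.5·33.1667 + 0.5·132.696 = 82.9313.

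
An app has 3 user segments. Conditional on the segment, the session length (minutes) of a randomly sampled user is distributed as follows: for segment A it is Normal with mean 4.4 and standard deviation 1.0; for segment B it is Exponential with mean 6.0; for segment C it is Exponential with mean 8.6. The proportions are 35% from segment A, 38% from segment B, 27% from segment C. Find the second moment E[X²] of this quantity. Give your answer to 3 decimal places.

74.424

For each component E[X²] = Var + (mean)², giving A: 20.36; B: 72; C: 147.92.
Overall E[X²] = 0.35·20.36 + 0.38·72 + 0.27·147.92 = 74.4244.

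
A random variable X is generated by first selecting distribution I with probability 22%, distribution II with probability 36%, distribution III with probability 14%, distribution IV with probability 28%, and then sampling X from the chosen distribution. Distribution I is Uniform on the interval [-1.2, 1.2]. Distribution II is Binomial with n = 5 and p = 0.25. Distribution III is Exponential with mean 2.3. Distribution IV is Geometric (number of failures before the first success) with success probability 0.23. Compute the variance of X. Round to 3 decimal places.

6.779

Per component, I: μ=0, E[X²]=0.48; II: μ=1.25, E[X²]=2.5; III: μ=2.3, E[X²]=10.58; IV: μ=3.34783, E[X²]=25.7637.
E[X] = 0.22·0 + 0.36·1.25 + 0.14·2.3 + 0.28·3.34783 = 1.70939.
E[X²] = 0.22·0.48 + 0.36·2.5 + 0.14·10.58 + 0.28·25.7637 = 9.70064.
Var(X) = E[X²] − (E[X])² = 9.70064 − 2.92202 = 6.77862.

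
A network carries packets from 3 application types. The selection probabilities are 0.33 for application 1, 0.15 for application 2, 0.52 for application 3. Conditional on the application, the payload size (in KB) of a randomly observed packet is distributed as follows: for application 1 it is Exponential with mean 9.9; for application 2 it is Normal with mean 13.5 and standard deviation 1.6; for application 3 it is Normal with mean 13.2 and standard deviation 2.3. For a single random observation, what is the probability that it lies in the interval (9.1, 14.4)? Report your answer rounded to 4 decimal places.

0.5052

Conditional on each application, P(9.1 < X < 14.4): 1: 0.165335; 2: 0.710133; 3: 0.661749.
By total probability, P(9.1 < X < 14.4) = 0.33·0.165335 + 0.15·0.710133 + 0.52·0.661749 = 0.50519.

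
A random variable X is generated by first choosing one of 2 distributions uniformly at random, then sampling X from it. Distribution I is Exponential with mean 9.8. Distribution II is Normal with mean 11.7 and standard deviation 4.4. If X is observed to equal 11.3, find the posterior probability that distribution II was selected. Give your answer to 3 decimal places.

0.737

Likelihoods f(11.3 | ·): I: 0.0322111; II: 0.0902948.
Posterior ∝ prior × likelihood. Numerator for II: 0.5·0.0902948 = 0.0451474.
Normalizing constant: 0.5·0.0322111 + 0.5·0.0902948 = 0.061253.
P(II | observation) = 0.0451474 / 0.061253 = 0.737065.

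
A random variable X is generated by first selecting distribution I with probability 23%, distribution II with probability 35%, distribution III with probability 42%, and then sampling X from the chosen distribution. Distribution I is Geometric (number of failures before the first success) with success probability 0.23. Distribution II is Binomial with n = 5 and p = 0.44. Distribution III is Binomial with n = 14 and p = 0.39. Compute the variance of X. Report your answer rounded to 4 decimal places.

Per component, I: μ=3.34783, E[X²]=25.7637; II: μ=2.2, E[X²]=6.072; III: μ=5.46, E[X²]=33.1422.
E[X] = 0.23·3.34783 + 0.35·2.2 + 0.42·5.46 = 3.8332.
E[X²] = 0.23·25.7637 + 0.35·6.072 + 0.42·33.1422 = 21.9706.
Var(X) = E[X²] − (E[X])² = 21.9706 − 14.6934 = 7.27715.

7.2772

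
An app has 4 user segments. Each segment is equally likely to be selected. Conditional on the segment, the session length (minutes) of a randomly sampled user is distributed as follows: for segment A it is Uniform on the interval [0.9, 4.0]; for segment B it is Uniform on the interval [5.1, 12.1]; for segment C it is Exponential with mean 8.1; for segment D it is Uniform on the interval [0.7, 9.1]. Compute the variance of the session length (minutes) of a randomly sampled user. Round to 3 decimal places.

Per component, A: μ=2.45, E[X²]=6.80333; B: μ=8.6, E[X²]=78.0433; C: μ=8.1, E[X²]=131.22; D: μ=4.9, E[X²]=29.89.
E[X] = 0.25·2.45 + 0.25·8.6 + 0.25·8.1 + 0.25·4.9 = 6.0125.
E[X²] = 0.25·6.80333 + 0.25·78.0433 + 0.25·131.22 + 0.25·29.89 = 61.4892.
Var(X) = E[X²] − (E[X])² = 61.4892 − 36.1502 = 25.339.

25.339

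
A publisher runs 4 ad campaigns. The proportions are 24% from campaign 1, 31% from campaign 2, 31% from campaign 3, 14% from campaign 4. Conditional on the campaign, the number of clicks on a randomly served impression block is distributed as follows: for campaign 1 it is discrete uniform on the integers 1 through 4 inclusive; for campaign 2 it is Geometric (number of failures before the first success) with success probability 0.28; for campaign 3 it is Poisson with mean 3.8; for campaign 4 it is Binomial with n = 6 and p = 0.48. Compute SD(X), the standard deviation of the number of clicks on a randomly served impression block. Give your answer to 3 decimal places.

Per component, 1: μ=2.5, E[X²]=7.5; 2: μ=2.57143, E[X²]=15.7959; 3: μ=3.8, E[X²]=18.24; 4: μ=2.88, E[X²]=9.792.
E[X] = 0.24·2.5 + 0.31·2.57143 + 0.31·3.8 + 0.14·2.88 = 2.97834.
E[X²] = 0.24·7.5 + 0.31·15.7959 + 0.31·18.24 + 0.14·9.792 = 13.722.
Var(X) = E[X²] − (E[X])² = 13.722 − 8.87053 = 4.85149.
SD(X) = √4.85149 = 2.20261.

2.203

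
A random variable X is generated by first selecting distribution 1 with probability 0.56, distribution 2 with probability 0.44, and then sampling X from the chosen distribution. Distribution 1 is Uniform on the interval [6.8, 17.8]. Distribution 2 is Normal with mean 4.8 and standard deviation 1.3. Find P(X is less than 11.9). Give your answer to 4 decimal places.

Conditional on each component, P(X < 11.9): 1: 0.463636; 2: 1.
By total probability, P(X < 11.9) = 0.56·0.463636 + 0.44·1 = 0.699636.

0.6996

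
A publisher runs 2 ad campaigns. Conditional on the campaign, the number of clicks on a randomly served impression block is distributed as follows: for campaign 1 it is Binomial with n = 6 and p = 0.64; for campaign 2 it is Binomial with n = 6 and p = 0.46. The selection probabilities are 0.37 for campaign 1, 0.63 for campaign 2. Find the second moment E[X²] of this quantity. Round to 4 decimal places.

11.7054

For each component E[X²] = Var + (mean)², giving 1: 16.128; 2: 9.108.
Overall E[X²] = 0.37·16.128 + 0.63·9.108 = 11.7054.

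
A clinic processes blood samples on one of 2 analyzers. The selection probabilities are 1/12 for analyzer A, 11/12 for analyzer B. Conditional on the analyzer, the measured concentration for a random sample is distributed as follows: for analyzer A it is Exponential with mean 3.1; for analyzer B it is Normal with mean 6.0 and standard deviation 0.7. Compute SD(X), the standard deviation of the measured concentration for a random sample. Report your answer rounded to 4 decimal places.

Per component, A: μ=3.1, E[X²]=19.22; B: μ=6, E[X²]=36.49.
E[X] = 0.0833333·3.1 + 0.916667·6 = 5.75833.
E[X²] = 0.0833333·19.22 + 0.916667·36.49 = 35.0508.
Var(X) = E[X²] − (E[X])² = 35.0508 − 33.1584 = 1.89243.
SD(X) = √1.89243 = 1.37566.

1.3757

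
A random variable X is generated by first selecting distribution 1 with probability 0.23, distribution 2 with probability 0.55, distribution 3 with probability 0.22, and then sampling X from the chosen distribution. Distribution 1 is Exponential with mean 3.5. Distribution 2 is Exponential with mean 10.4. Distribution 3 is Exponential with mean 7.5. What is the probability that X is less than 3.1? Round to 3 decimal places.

Conditional on each component, P(X < 3.1): 1: 0.587581; 2: 0.257756; 3: 0.338558.
By total probability, P(X < 3.1) = 0.23·0.587581 + 0.55·0.257756 + 0.22·0.338558 = 0.351392.

0.351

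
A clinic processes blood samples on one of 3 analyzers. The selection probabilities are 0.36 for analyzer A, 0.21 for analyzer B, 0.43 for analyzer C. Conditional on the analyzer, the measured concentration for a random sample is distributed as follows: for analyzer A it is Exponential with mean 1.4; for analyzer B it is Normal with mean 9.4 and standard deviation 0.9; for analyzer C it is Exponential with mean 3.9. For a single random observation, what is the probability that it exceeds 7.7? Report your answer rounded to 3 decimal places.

0.265

Conditional on each analyzer, P(X > 7.7): A: 0.00408677; B: 0.970547; C: 0.13885.
By total probability, P(X > 7.7) = 0.36·0.00408677 + 0.21·0.970547 + 0.43·0.13885 = 0.264992.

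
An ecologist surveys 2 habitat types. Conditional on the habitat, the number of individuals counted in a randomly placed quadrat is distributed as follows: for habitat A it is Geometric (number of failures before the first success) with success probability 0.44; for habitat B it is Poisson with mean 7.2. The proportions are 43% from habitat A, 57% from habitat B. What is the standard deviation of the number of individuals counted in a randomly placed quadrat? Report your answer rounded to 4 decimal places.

Per component, A: μ=1.27273, E[X²]=4.5124; B: μ=7.2, E[X²]=59.04.
E[X] = 0.43·1.27273 + 0.57·7.2 = 4.65127.
E[X²] = 0.43·4.5124 + 0.57·59.04 = 35.5931.
Var(X) = E[X²] − (E[X])² = 35.5931 − 21.6343 = 13.9588.
SD(X) = √13.9588 = 3.73615.

3.7361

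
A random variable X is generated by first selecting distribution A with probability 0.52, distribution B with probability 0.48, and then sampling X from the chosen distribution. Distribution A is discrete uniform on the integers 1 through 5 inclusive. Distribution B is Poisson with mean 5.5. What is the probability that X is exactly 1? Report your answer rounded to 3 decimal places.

Conditional on each component, P(X = 1): A: 0.2; B: 0.0224772.
By total probability, P(X = 1) = 0.52·0.2 + 0.48·0.0224772 = 0.114789.

0.115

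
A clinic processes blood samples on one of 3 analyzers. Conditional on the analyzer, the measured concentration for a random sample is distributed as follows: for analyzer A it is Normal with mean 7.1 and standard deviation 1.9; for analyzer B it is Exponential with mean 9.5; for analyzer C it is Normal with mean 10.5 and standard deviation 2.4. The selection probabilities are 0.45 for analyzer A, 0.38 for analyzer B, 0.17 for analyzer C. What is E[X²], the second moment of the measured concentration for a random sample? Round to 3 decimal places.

112.621

For each component E[X²] = Var + (mean)², giving A: 54.02; B: 180.5; C: 116.01.
Overall E[X²] = 0.45·54.02 + 0.38·180.5 + 0.17·116.01 = 112.621.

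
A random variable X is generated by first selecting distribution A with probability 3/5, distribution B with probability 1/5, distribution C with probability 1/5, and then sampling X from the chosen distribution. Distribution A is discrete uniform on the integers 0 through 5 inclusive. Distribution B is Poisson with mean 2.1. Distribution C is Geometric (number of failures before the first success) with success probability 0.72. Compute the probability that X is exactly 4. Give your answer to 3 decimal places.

0.121

Conditional on each component, P(X = 4): A: 0.166667; B: 0.099231; C: 0.00442552.
By total probability, P(X = 4) = 0.6·0.166667 + 0.2·0.099231 + 0.2·0.00442552 = 0.120731.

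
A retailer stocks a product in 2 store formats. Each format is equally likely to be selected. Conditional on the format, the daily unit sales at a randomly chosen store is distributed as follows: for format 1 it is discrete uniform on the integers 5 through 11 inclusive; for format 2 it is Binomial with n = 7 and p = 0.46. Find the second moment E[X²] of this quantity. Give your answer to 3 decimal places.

40.054

For each component E[X²] = Var + (mean)², giving 1: 68; 2: 12.1072.
Overall E[X²] = 0.5·68 + 0.5·12.1072 = 40.0536.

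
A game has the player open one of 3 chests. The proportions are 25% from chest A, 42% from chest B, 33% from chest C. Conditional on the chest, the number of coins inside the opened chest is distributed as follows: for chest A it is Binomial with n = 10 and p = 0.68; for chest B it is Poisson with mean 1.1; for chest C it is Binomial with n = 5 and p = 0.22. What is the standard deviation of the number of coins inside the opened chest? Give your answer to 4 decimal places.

Per component, A: μ=6.8, E[X²]=48.416; B: μ=1.1, E[X²]=2.31; C: μ=1.1, E[X²]=2.068.
E[X] = 0.25·6.8 + 0.42·1.1 + 0.33·1.1 = 2.525.
E[X²] = 0.25·48.416 + 0.42·2.31 + 0.33·2.068 = 13.7566.
Var(X) = E[X²] − (E[X])² = 13.7566 − 6.37563 = 7.38102.
SD(X) = √7.38102 = 2.7168.

2.7168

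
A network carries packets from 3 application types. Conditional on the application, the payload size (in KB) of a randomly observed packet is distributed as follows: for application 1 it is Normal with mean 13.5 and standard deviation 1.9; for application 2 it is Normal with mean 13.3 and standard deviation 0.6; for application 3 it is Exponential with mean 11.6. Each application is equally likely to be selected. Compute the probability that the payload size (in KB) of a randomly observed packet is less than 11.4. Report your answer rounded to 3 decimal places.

Conditional on each application, P(X < 11.4): 1: 0.134523; 2: 0.000770985; 3: 0.625723.
By total probability, P(X < 11.4) = 0.333333·0.134523 + 0.333333·0.000770985 + 0.333333·0.625723 = 0.253672.

0.254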